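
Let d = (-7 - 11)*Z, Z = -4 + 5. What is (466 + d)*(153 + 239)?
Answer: 175616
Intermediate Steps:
Z = 1
d = -18 (d = (-7 - 11)*1 = -18*1 = -18)
(466 + d)*(153 + 239) = (466 - 18)*(153 + 239) = 448*392 = 175616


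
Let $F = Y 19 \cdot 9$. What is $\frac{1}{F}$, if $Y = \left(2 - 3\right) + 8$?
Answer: $\frac{1}{1197} \approx 0.00083542$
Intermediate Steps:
$Y = 7$ ($Y = -1 + 8 = 7$)
$F = 1197$ ($F = 7 \cdot 19 \cdot 9 = 133 \cdot 9 = 1197$)
$\frac{1}{F} = \frac{1}{1197}$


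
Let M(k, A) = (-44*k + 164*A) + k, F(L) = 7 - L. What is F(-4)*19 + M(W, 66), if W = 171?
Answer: 3680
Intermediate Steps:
M(k, A) = -43*k + 164*A
F(-4)*19 + M(W, 66) = (7 - 1*(-4))*19 + (-43*171 + 164*66) = (7 + 4)*19 + (-7353 + 10824) = 11*19 + 3471 = 209 + 3471 = 3680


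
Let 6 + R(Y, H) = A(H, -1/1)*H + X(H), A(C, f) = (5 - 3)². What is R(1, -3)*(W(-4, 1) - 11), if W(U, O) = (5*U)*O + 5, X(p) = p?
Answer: 546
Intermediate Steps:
A(C, f) = 4 (A(C, f) = 2² = 4)
W(U, O) = 5 + 5*O*U (W(U, O) = 5*O*U + 5 = 5 + 5*O*U)
R(Y, H) = -6 + 5*H (R(Y, H) = -6 + (4*H + H) = -6 + 5*H)
R(1, -3)*(W(-4, 1) - 11) = (-6 + 5*(-3))*((5 + 5*1*(-4)) - 11) = (-6 - 15)*((5 - 20) - 11) = -21*(-15 - 11) = -21*(-26) = 546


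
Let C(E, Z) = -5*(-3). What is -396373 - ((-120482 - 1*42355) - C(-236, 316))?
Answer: -233521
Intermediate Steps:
C(E, Z) = 15
-396373 - ((-120482 - 1*42355) - C(-236, 316)) = -396373 - ((-120482 - 1*42355) - 1*15) = -396373 - ((-120482 - 42355) - 15) = -396373 - (-162837 - 15) = -396373 - 1*(-162852) = -396373 + 162852 = -233521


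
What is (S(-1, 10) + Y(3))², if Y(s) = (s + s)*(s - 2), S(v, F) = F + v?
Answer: 225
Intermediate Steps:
Y(s) = 2*s*(-2 + s) (Y(s) = (2*s)*(-2 + s) = 2*s*(-2 + s))
(S(-1, 10) + Y(3))² = ((10 - 1) + 2*3*(-2 + 3))² = (9 + 2*3*1)² = (9 + 6)² = 15² = 225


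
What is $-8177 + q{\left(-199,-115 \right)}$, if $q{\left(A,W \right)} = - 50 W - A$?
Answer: $-2228$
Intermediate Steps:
$q{\left(A,W \right)} = - A - 50 W$
$-8177 + q{\left(-199,-115 \right)} = -8177 - -5949 = -8177 + \left(199 + 5750\right) = -8177 + 5949 = -2228$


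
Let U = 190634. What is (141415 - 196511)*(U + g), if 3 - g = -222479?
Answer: -22761039136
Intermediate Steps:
g = 222482 (g = 3 - 1*(-222479) = 3 + 222479 = 222482)
(141415 - 196511)*(U + g) = (141415 - 196511)*(190634 + 222482) = -55096*413116 = -22761039136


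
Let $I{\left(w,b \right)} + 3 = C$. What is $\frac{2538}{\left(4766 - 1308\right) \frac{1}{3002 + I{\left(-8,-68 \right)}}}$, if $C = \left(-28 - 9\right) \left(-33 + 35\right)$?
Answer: $\frac{285525}{133} \approx 2146.8$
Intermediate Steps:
$C = -74$ ($C = \left(-28 - 9\right) 2 = \left(-37\right) 2 = -74$)
$I{\left(w,b \right)} = -77$ ($I{\left(w,b \right)} = -3 - 74 = -77$)
$\frac{2538}{\left(4766 - 1308\right) \frac{1}{3002 + I{\left(-8,-68 \right)}}} = \frac{2538}{\left(4766 - 1308\right) \frac{1}{3002 - 77}} = \frac{2538}{3458 \cdot \frac{1}{2925}} = \frac{2538}{\frac{266}{225}} = 2538 \cdot \frac{225}{266} = \frac{285525}{133}$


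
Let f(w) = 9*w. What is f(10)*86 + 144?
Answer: 7884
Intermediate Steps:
f(10)*86 + 144 = (9*10)*86 + 144 = 90*86 + 144 = 7740 + 144 = 7884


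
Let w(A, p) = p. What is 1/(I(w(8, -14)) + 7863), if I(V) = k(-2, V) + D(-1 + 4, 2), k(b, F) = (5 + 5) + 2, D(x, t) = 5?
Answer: 1/7880 ≈ 0.00012690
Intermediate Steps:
k(b, F) = 12 (k(b, F) = 10 + 2 = 12)
I(V) = 17 (I(V) = 12 + 5 = 17)
1/(I(w(8, -14)) + 7863) = 1/(17 + 7863) = 1/7880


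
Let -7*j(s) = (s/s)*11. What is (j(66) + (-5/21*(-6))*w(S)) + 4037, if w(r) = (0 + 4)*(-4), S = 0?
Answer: 28088/7 ≈ 4012.6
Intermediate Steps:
j(s) = -11/7 (j(s) = -s/s*11/7 = -11/7)
w(r) = -16 (w(r) = 4*(-4) = -16)
(j(66) + (-5/21*(-6))*w(S)) + 4037 = (-11/7 + (-5/21*(-6))*(-16)) + 4037 = (-11/7 + (-5*1/21*(-6))*(-16)) + 4037 = (-11/7 - 5/21*(-6)*(-16)) + 4037 = (-11/7 + (10/7)*(-16)) + 4037 = (-11/7 - 160/7) + 4037 = -171/7 + 4037 = 28088/7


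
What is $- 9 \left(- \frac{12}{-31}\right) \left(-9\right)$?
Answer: $\frac{972}{31} \approx 31.355$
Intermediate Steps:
$- 9 \left(- \frac{12}{-31}\right) \left(-9\right) = - 9 \left(\left(-12\right) \left(- \frac{1}{31}\right)\right) \left(-9\right) = \left(-9\right) \frac{12}{31} \left(-9\right) = \left(- \frac{108}{31}\right) \left(-9\right) = \frac{972}{31}$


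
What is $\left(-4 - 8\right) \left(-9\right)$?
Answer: $108$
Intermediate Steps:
$\left(-4 - 8\right) \left(-9\right) = \left(-12\right) \left(-9\right) = 108$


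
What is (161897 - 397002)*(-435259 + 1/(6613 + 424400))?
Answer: 44106235771183430/431013 ≈ 1.0233e+11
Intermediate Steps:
(161897 - 397002)*(-435259 + 1/(6613 + 424400)) = -235105*(-435259 + 1/431013) = -235105*(-187602287366/431013) = 44106235771183430/431013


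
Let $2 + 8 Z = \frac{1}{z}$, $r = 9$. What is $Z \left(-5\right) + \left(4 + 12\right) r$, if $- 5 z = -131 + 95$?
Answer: $\frac{41807}{288} \approx 145.16$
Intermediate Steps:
$z = \frac{36}{5}$ ($z = - \frac{-131 + 95}{5} = \left(- \frac{1}{5}\right) \left(-36\right) = \frac{36}{5} \approx 7.2$)
$Z = - \frac{67}{288}$ ($Z = - \frac{1}{4} + \frac{1}{8 \cdot \frac{36}{5}} = - \frac{1}{4} + \frac{1}{8} \cdot \frac{5}{36} = - \frac{1}{4} + \frac{5}{288} = - \frac{67}{288} \approx -0.23264$)
$Z \left(-5\right) + \left(4 + 12\right) r = \left(- \frac{67}{288}\right) \left(-5\right) + \left(4 + 12\right) 9 = \frac{335}{288} + 16 \cdot 9 = \frac{335}{288} + 144 = \frac{41807}{288}$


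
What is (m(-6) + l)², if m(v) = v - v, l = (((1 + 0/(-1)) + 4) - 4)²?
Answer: 1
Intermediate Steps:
l = 1 (l = (((1 + 0*(-1)) + 4) - 4)² = (((1 + 0) + 4) - 4)² = ((1 + 4) - 4)² = (5 - 4)² = 1² = 1)
m(v) = 0
(m(-6) + l)² = (0 + 1)² = 1² = 1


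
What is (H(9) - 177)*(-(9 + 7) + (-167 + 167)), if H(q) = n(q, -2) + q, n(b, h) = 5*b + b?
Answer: 1824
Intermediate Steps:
n(b, h) = 6*b
H(q) = 7*q (H(q) = 6*q + q = 7*q)
(H(9) - 177)*(-(9 + 7) + (-167 + 167)) = (7*9 - 177)*(-(9 + 7) + (-167 + 167)) = (63 - 177)*(-1*16 + 0) = -114*(-16 + 0) = -114*(-16) = 1824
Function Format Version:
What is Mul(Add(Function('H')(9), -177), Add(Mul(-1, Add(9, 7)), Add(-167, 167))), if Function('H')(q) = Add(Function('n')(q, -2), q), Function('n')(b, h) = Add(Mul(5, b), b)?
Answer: 1824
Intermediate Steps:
Function('n')(b, h) = Mul(6, b)
Function('H')(q) = Mul(7, q) (Function('H')(q) = Add(Mul(6, q), q) = Mul(7, q))
Mul(Add(Function('H')(9), -177), Add(Mul(-1, Add(9, 7)), Add(-167, 167))) = Mul(Add(Mul(7, 9), -177), Add(Mul(-1, Add(9, 7)), Add(-167, 167))) = Mul(Add(63, -177), Add(Mul(-1, 16), 0)) = Mul(-114, Add(-16, 0)) = Mul(-114, -16) = 1824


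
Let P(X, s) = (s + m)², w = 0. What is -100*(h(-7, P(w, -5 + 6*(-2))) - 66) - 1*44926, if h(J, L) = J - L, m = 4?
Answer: -20726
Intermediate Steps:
P(X, s) = (4 + s)² (P(X, s) = (s + 4)² = (4 + s)²)
-100*(h(-7, P(w, -5 + 6*(-2))) - 66) - 1*44926 = -100*((-7 - (4 + (-5 + 6*(-2)))²) - 66) - 1*44926 = -100*((-7 - (4 + (-5 - 12))²) - 66) - 44926 = -100*((-7 - (4 - 17)²) - 66) - 44926 = -100*((-7 - 1*(-13)²) - 66) - 44926 = -100*((-7 - 1*169) - 66) - 44926 = -100*((-7 - 169) - 66) - 44926 = -100*(-176 - 66) - 44926 = -100*(-242) - 44926 = 24200 - 44926 = -20726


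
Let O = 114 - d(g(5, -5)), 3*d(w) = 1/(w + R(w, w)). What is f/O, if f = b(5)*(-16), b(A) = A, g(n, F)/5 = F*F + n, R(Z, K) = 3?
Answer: -7344/10465 ≈ -0.70177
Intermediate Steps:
g(n, F) = 5*n + 5*F² (g(n, F) = 5*(F*F + n) = 5*(F² + n) = 5*(n + F²) = 5*n + 5*F²)
f = -80 (f = 5*(-16) = -80)
d(w) = 1/(3*(3 + w)) (d(w) = 1/(3*(w + 3)) = 1/(3*(3 + w)))
O = 52325/459 (O = 114 - 1/(3*(3 + (5*5 + 5*(-5)²))) = 114 - 1/(3*(3 + (25 + 5*25))) = 114 - 1/(3*(3 + (25 + 125))) = 114 - 1/(3*(3 + 150)) = 114 - 1/(3*153) = 114 - 1*1/459 = 114 - 1/459 = 52325/459 ≈ 114.00)
f/O = -80/52325/459 = -80*459/52325 = -7344/10465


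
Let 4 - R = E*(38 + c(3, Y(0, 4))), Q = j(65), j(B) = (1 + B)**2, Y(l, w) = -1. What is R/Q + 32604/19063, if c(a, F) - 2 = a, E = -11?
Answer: 1526425/838772 ≈ 1.8198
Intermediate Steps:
Q = 4356 (Q = (1 + 65)**2 = 66**2 = 4356)
c(a, F) = 2 + a
R = 477 (R = 4 - (-11)*(38 + (2 + 3)) = 4 - (-11)*(38 + 5) = 4 - (-11)*43 = 4 - 1*(-473) = 4 + 473 = 477)
R/Q + 32604/19063 = 477/4356 + 32604/19063 = 477*(1/4356) + 32604*(1/19063) = 53/484 + 2964/1733 = 1526425/838772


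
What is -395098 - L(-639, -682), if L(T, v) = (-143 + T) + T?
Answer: -393677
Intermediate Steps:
L(T, v) = -143 + 2*T
-395098 - L(-639, -682) = -395098 - (-143 + 2*(-639)) = -395098 - (-143 - 1278) = -395098 - 1*(-1421) = -395098 + 1421 = -393677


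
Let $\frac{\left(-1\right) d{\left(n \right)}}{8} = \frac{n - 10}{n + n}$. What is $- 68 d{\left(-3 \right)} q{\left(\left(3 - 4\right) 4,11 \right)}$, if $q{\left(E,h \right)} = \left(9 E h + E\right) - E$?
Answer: $-466752$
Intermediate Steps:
$q{\left(E,h \right)} = 9 E h$ ($q{\left(E,h \right)} = \left(9 E h + E\right) - E = \left(E + 9 E h\right) - E = 9 E h$)
$d{\left(n \right)} = - \frac{4 \left(-10 + n\right)}{n}$ ($d{\left(n \right)} = - 8 \frac{n - 10}{n + n} = - 8 \frac{-10 + n}{2 n} = - \frac{4 \left(-10 + n\right)}{n}$)
$- 68 d{\left(-3 \right)} q{\left(\left(3 - 4\right) 4,11 \right)} = - 68 \left(-4 + \frac{40}{-3}\right) 9 \left(3 - 4\right) 4 \cdot 11 = - 68 \left(-4 + 40 \left(- \frac{1}{3}\right)\right) 9 \left(\left(-1\right) 4\right) 11 = - 68 \left(-4 - \frac{40}{3}\right) 9 \left(-4\right) 11 = \left(-68\right) \left(- \frac{52}{3}\right) \left(-396\right) = \frac{3536}{3} \left(-396\right) = -466752$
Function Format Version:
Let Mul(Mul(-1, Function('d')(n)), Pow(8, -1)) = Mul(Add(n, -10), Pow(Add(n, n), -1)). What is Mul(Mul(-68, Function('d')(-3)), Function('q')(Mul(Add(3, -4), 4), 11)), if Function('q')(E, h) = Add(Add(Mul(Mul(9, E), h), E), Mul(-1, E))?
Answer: -466752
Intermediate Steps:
Function('q')(E, h) = Mul(9, E, h) (Function('q')(E, h) = Add(Add(Mul(9, E, h), E), Mul(-1, E)) = Add(Add(E, Mul(9, E, h)), Mul(-1, E)) = Mul(9, E, h))
Function('d')(n) = Mul(-4, Pow(n, -1), Add(-10, n)) (Function('d')(n) = Mul(-8, Mul(Add(n, -10), Pow(Add(n, n), -1))) = Mul(-8, Mul(Add(-10, n), Pow(Mul(2, n), -1))) = Mul(-8, Mul(Add(-10, n), Mul(Rational(1, 2), Pow(n, -1)))) = Mul(-8, Mul(Rational(1, 2), Pow(n, -1), Add(-10, n))) = Mul(-4, Pow(n, -1), Add(-10, n)))
Mul(Mul(-68, Function('d')(-3)), Function('q')(Mul(Add(3, -4), 4), 11)) = Mul(Mul(-68, Add(-4, Mul(40, Pow(-3, -1)))), Mul(9, Mul(Add(3, -4), 4), 11)) = Mul(Mul(-68, Add(-4, Mul(40, Rational(-1, 3)))), Mul(9, Mul(-1, 4), 11)) = Mul(Mul(-68, Add(-4, Rational(-40, 3))), Mul(9, -4, 11)) = Mul(Mul(-68, Rational(-52, 3)), -396) = Mul(Rational(3536, 3), -396) = -466752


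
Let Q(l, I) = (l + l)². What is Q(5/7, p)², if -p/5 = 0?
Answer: 10000/2401 ≈ 4.1649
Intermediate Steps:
p = 0 (p = -5*0 = 0)
Q(l, I) = 4*l² (Q(l, I) = (2*l)² = 4*l²)
Q(5/7, p)² = (4*(5/7)²)² = (4*(25/49))² = (100/49)² = 10000/2401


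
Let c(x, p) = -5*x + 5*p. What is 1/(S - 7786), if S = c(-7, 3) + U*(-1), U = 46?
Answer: -1/7782 ≈ -0.00012850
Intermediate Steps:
S = 4 (S = (-5*(-7) + 5*3) + 46*(-1) = (35 + 15) - 46 = 50 - 46 = 4)
1/(S - 7786) = 1/(4 - 7786) = 1/(-7782) = -1/7782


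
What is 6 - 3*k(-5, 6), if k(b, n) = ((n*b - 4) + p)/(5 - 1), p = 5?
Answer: 111/4 ≈ 27.750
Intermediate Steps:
k(b, n) = ¼ + b*n/4 (k(b, n) = ((n*b - 4) + 5)/(5 - 1) = ((b*n - 4) + 5)/4 = ((-4 + b*n) + 5)*(¼) = (1 + b*n)*(¼) = ¼ + b*n/4)
6 - 3*k(-5, 6) = 6 - 3*(¼ + (¼)*(-5)*6) = 6 - 3*(¼ - 15/2) = 6 - 3*(-29/4) = 6 + 87/4 = 111/4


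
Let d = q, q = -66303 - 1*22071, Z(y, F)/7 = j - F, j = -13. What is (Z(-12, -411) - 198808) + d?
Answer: -284396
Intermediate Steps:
Z(y, F) = -91 - 7*F (Z(y, F) = 7*(-13 - F) = -91 - 7*F)
q = -88374 (q = -66303 - 22071 = -88374)
d = -88374
(Z(-12, -411) - 198808) + d = ((-91 - 7*(-411)) - 198808) - 88374 = ((-91 + 2877) - 198808) - 88374 = (2786 - 198808) - 88374 = -196022 - 88374 = -284396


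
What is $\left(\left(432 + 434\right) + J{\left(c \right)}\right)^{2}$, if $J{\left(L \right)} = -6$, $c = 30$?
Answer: $739600$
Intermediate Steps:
$\left(\left(432 + 434\right) + J{\left(c \right)}\right)^{2} = \left(\left(432 + 434\right) - 6\right)^{2} = \left(866 - 6\right)^{2} = 860^{2} = 739600$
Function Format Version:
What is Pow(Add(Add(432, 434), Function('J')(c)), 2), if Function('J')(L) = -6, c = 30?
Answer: 739600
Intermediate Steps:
Pow(Add(Add(432, 434), Function('J')(c)), 2) = Pow(Add(Add(432, 434), -6), 2) = Pow(Add(866, -6), 2) = Pow(860, 2) = 739600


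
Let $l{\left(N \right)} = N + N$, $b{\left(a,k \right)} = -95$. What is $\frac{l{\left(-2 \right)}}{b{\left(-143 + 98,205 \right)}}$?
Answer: $\frac{4}{95} \approx 0.042105$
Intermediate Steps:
$l{\left(N \right)} = 2 N$
$\frac{l{\left(-2 \right)}}{b{\left(-143 + 98,205 \right)}} = \frac{2 \left(-2\right)}{-95} = \left(-4\right) \left(- \frac{1}{95}\right) = \frac{4}{95}$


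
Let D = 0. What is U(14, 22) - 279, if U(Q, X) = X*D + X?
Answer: -257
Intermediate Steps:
U(Q, X) = X (U(Q, X) = X*0 + X = 0 + X = X)
U(14, 22) - 279 = 22 - 279 = -257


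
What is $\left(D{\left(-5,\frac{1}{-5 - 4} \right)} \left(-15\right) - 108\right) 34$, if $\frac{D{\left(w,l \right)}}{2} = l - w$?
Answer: $- \frac{25976}{3} \approx -8658.7$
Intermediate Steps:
$D{\left(w,l \right)} = - 2 w + 2 l$ ($D{\left(w,l \right)} = 2 \left(l - w\right) = - 2 w + 2 l$)
$\left(D{\left(-5,\frac{1}{-5 - 4} \right)} \left(-15\right) - 108\right) 34 = \left(\left(\left(-2\right) \left(-5\right) + \frac{2}{-5 - 4}\right) \left(-15\right) - 108\right) 34 = \left(\left(10 + \frac{2}{-9}\right) \left(-15\right) - 108\right) 34 = \left(\left(10 + 2 \left(- \frac{1}{9}\right)\right) \left(-15\right) - 108\right) 34 = \left(\left(10 - \frac{2}{9}\right) \left(-15\right) - 108\right) 34 = \left(\frac{88}{9} \left(-15\right) - 108\right) 34 = \left(- \frac{440}{3} - 108\right) 34 = \left(- \frac{764}{3}\right) 34 = - \frac{25976}{3}$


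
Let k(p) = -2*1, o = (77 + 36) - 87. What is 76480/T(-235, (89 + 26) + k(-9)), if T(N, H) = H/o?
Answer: 1988480/113 ≈ 17597.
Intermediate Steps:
o = 26 (o = 113 - 87 = 26)
k(p) = -2
T(N, H) = H/26
76480/T(-235, (89 + 26) + k(-9)) = 76480/((((89 + 26) - 2)/26)) = 76480/(((115 - 2)/26)) = 76480/(((1/26)*113)) = 76480/(113/26) = 76480*(26/113) = 1988480/113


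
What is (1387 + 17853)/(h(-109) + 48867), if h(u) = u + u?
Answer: 19240/48649 ≈ 0.39549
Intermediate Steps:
h(u) = 2*u
(1387 + 17853)/(h(-109) + 48867) = (1387 + 17853)/(2*(-109) + 48867) = 19240/(-218 + 48867) = 19240/48649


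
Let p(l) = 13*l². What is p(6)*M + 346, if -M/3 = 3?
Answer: -3866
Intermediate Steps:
M = -9 (M = -3*3 = -9)
p(6)*M + 346 = (13*6²)*(-9) + 346 = (13*36)*(-9) + 346 = 468*(-9) + 346 = -4212 + 346 = -3866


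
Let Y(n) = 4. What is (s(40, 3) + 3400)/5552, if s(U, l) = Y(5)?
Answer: 851/1388 ≈ 0.61311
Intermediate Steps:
s(U, l) = 4
(s(40, 3) + 3400)/5552 = (4 + 3400)/5552 = 3404*(1/5552) = 851/1388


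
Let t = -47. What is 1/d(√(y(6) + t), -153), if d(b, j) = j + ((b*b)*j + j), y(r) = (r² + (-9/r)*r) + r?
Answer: 1/1836 ≈ 0.00054466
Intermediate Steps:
y(r) = -9 + r + r² (y(r) = (r² - 9) + r = (-9 + r²) + r = -9 + r + r²)
d(b, j) = 2*j + j*b² (d(b, j) = j + (b²*j + j) = j + (j*b² + j) = j + (j + j*b²) = 2*j + j*b²)
1/d(√(y(6) + t), -153) = 1/(-153*(2 + (√((-9 + 6 + 6²) - 47))²)) = 1/(-153*(2 + (√((-9 + 6 + 36) - 47))²)) = 1/(-153*(2 + (√(33 - 47))²)) = 1/(-153*(2 + (√(-14))²)) = 1/(-153*(2 + (I*√14)²)) = 1/(-153*(2 - 14)) = 1/(-153*(-12)) = 1/1836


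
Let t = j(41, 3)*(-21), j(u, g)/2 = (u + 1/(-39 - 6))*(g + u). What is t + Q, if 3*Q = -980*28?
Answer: -424368/5 ≈ -84874.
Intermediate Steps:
Q = -27440/3 (Q = (-980*28)/3 = (⅓)*(-27440) = -27440/3 ≈ -9146.7)
j(u, g) = 2*(-1/45 + u)*(g + u) (j(u, g) = 2*((u + 1/(-39 - 6))*(g + u)) = 2*((u + 1/(-45))*(g + u)) = 2*((u - 1/45)*(g + u)) = 2*((-1/45 + u)*(g + u)) = 2*(-1/45 + u)*(g + u))
t = -1135904/15 (t = (2*41² - 2/45*3 - 2/45*41 + 2*3*41)*(-21) = (2*1681 - 2/15 - 82/45 + 246)*(-21) = (3362 - 2/15 - 82/45 + 246)*(-21) = (162272/45)*(-21) = -1135904/15 ≈ -75727.)
t + Q = -1135904/15 - 27440/3 = -424368/5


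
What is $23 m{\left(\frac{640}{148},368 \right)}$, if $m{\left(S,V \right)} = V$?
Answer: $8464$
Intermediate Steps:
$23 m{\left(\frac{640}{148},368 \right)} = 23 \cdot 368 = 8464$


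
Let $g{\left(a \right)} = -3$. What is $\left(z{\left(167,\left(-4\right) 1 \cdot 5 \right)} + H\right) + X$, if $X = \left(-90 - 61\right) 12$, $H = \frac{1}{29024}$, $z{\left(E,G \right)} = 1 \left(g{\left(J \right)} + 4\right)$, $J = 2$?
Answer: $- \frac{52562463}{29024} \approx -1811.0$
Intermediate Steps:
$z{\left(E,G \right)} = 1$ ($z{\left(E,G \right)} = 1 \left(-3 + 4\right) = 1 \cdot 1 = 1$)
$H = \frac{1}{29024} \approx 3.4454 \cdot 10^{-5}$
$X = -1812$ ($X = \left(-151\right) 12 = -1812$)
$\left(z{\left(167,\left(-4\right) 1 \cdot 5 \right)} + H\right) + X = \left(1 + \frac{1}{29024}\right) - 1812 = \frac{29025}{29024} - 1812 = - \frac{52562463}{29024}$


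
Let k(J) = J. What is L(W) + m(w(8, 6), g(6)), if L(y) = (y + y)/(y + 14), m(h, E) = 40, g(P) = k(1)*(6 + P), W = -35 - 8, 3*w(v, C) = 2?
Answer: 1246/29 ≈ 42.966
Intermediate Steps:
w(v, C) = ⅔ (w(v, C) = (⅓)*2 = ⅔)
W = -43
g(P) = 6 + P (g(P) = 1*(6 + P) = 6 + P)
L(y) = 2*y/(14 + y) (L(y) = (2*y)/(14 + y) = 2*y/(14 + y))
L(W) + m(w(8, 6), g(6)) = 2*(-43)/(14 - 43) + 40 = 2*(-43)/(-29) + 40 = 2*(-43)*(-1/29) + 40 = 86/29 + 40 = 1246/29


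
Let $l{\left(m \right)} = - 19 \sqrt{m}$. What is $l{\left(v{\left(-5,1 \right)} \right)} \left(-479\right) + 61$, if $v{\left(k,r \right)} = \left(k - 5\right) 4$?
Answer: $61 + 18202 i \sqrt{10} \approx 61.0 + 57560.0 i$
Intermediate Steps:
$v{\left(k,r \right)} = -20 + 4 k$ ($v{\left(k,r \right)} = \left(-5 + k\right) 4 = -20 + 4 k$)
$l{\left(v{\left(-5,1 \right)} \right)} \left(-479\right) + 61 = - 19 \sqrt{-20 + 4 \left(-5\right)} \left(-479\right) + 61 = - 19 \sqrt{-20 - 20} \left(-479\right) + 61 = - 19 \sqrt{-40} \left(-479\right) + 61 = - 19 \cdot 2 i \sqrt{10} \left(-479\right) + 61 = - 38 i \sqrt{10} \left(-479\right) + 61 = 18202 i \sqrt{10} + 61 = 61 + 18202 i \sqrt{10}$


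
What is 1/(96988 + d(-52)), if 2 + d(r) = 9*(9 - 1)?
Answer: 1/97058 ≈ 1.0303e-5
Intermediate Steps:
d(r) = 70 (d(r) = -2 + 9*(9 - 1) = -2 + 9*8 = -2 + 72 = 70)
1/(96988 + d(-52)) = 1/(96988 + 70) = 1/97058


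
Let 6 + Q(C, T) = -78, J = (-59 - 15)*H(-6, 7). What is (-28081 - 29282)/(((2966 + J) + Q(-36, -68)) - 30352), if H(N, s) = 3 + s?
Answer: 57363/28210 ≈ 2.0334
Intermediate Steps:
J = -740 (J = (-59 - 15)*(3 + 7) = -74*10 = -740)
Q(C, T) = -84 (Q(C, T) = -6 - 78 = -84)
(-28081 - 29282)/(((2966 + J) + Q(-36, -68)) - 30352) = (-28081 - 29282)/(((2966 - 740) - 84) - 30352) = -57363/((2226 - 84) - 30352) = -57363/(2142 - 30352) = -57363/(-28210) = -57363*(-1/28210) = 57363/28210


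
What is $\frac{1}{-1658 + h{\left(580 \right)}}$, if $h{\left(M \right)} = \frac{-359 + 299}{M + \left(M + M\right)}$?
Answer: $- \frac{29}{48083} \approx -0.00060312$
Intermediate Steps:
$h{\left(M \right)} = - \frac{20}{M}$ ($h{\left(M \right)} = - \frac{60}{M + 2 M} = - \frac{60}{3 M} = - 60 \frac{1}{3 M} = - \frac{20}{M}$)
$\frac{1}{-1658 + h{\left(580 \right)}} = \frac{1}{-1658 - \frac{20}{580}} = \frac{1}{-1658 - \frac{1}{29}} = \frac{1}{- \frac{48083}{29}} = - \frac{29}{48083}$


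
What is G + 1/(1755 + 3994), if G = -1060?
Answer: -6093939/5749 ≈ -1060.0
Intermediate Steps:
G + 1/(1755 + 3994) = -1060 + 1/(1755 + 3994) = -1060 + 1/5749 = -6093939/5749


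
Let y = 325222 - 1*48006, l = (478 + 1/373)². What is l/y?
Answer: 31789107025/38568784864 ≈ 0.82422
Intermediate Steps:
l = 31789107025/139129 (l = (478 + 1/373)² = (178295/373)² = 31789107025/139129 ≈ 2.2849e+5)
y = 277216 (y = 325222 - 48006 = 277216)
l/y = (31789107025/139129)/277216 = (31789107025/139129)*(1/277216) = 31789107025/38568784864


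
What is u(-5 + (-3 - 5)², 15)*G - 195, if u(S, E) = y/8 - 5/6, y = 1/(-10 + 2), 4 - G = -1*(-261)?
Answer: 4451/192 ≈ 23.182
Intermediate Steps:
G = -257 (G = 4 - (-1)*(-261) = 4 - 1*261 = 4 - 261 = -257)
y = -⅛ (y = 1/(-8) = -⅛ ≈ -0.12500)
u(S, E) = -163/192 (u(S, E) = -⅛/8 - 5/6 = -⅛*⅛ - 5*⅙ = -1/64 - ⅚ = -163/192)
u(-5 + (-3 - 5)², 15)*G - 195 = -163/192*(-257) - 195 = 41891/192 - 195 = 4451/192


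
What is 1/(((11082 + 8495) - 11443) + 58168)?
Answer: 1/66302 ≈ 1.5083e-5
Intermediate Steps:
1/(((11082 + 8495) - 11443) + 58168) = 1/((19577 - 11443) + 58168) = 1/(8134 + 58168) = 1/66302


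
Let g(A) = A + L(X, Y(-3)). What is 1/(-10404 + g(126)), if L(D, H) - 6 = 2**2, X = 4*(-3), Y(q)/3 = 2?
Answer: -1/10268 ≈ -9.7390e-5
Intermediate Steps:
Y(q) = 6 (Y(q) = 3*2 = 6)
X = -12
L(D, H) = 10 (L(D, H) = 6 + 2**2 = 6 + 4 = 10)
g(A) = 10 + A (g(A) = A + 10 = 10 + A)
1/(-10404 + g(126)) = 1/(-10404 + (10 + 126)) = 1/(-10404 + 136) = 1/(-10268) = -1/10268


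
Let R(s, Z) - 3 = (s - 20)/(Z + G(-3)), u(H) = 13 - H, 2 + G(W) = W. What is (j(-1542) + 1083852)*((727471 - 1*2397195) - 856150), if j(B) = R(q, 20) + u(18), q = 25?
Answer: -2737669376858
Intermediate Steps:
G(W) = -2 + W
R(s, Z) = 3 + (-20 + s)/(-5 + Z) (R(s, Z) = 3 + (s - 20)/(Z + (-2 - 3)) = 3 + (-20 + s)/(Z - 5) = 3 + (-20 + s)/(-5 + Z))
j(B) = -5/3 (j(B) = (-35 + 25 + 3*20)/(-5 + 20) + (13 - 1*18) = (-35 + 25 + 60)/15 + (13 - 18) = (1/15)*50 - 5 = 10/3 - 5 = -5/3)
(j(-1542) + 1083852)*((727471 - 1*2397195) - 856150) = (-5/3 + 1083852)*((727471 - 1*2397195) - 856150) = 3251551*((727471 - 2397195) - 856150)/3 = 3251551*(-1669724 - 856150)/3 = (3251551/3)*(-2525874) = -2737669376858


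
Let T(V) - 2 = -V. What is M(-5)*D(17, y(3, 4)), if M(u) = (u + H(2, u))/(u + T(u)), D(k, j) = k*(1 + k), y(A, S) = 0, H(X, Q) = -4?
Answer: -1377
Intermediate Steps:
T(V) = 2 - V
M(u) = -2 + u/2 (M(u) = (u - 4)/(u + (2 - u)) = (-4 + u)/2 = (-4 + u)*(½) = -2 + u/2)
M(-5)*D(17, y(3, 4)) = (-2 + (½)*(-5))*(17*(1 + 17)) = (-2 - 5/2)*(17*18) = -9/2*306 = -1377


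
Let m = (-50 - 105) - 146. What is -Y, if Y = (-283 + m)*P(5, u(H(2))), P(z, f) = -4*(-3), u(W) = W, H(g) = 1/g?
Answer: 7008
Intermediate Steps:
H(g) = 1/g
P(z, f) = 12
m = -301 (m = -155 - 146 = -301)
Y = -7008 (Y = (-283 - 301)*12 = -584*12 = -7008)
-Y = -1*(-7008) = 7008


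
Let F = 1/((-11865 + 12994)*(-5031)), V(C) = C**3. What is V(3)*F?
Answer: -3/631111 ≈ -4.7535e-6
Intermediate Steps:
F = -1/5679999 (F = -1/5031/1129 = (1/1129)*(-1/5031) = -1/5679999 ≈ -1.7606e-7)
V(3)*F = 3**3*(-1/5679999) = 27*(-1/5679999) = -3/631111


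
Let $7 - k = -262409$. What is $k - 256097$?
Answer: $6319$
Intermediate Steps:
$k = 262416$ ($k = 7 - -262409 = 7 + 262409 = 262416$)
$k - 256097 = 262416 - 256097 = 6319$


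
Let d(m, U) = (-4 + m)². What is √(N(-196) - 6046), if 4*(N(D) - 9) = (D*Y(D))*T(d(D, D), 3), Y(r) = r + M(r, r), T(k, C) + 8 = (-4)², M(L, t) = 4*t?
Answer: √378123 ≈ 614.92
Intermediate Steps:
T(k, C) = 8 (T(k, C) = -8 + (-4)² = -8 + 16 = 8)
Y(r) = 5*r (Y(r) = r + 4*r = 5*r)
N(D) = 9 + 10*D² (N(D) = 9 + ((D*(5*D))*8)/4 = 9 + ((5*D²)*8)/4 = 9 + (40*D²)/4 = 9 + 10*D²)
√(N(-196) - 6046) = √((9 + 10*(-196)²) - 6046) = √((9 + 10*38416) - 6046) = √((9 + 384160) - 6046) = √(384169 - 6046) = √378123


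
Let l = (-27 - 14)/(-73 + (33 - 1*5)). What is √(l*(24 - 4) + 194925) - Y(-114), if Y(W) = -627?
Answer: 627 + √1754489/3 ≈ 1068.5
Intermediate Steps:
l = 41/45 (l = -41/(-73 + (33 - 5)) = -41/(-73 + 28) = -41/(-45) = -41*(-1/45) = 41/45 ≈ 0.91111)
√(l*(24 - 4) + 194925) - Y(-114) = √(41*(24 - 4)/45 + 194925) - 1*(-627) = √((41/45)*20 + 194925) + 627 = √(164/9 + 194925) + 627 = √(1754489/9) + 627 = √1754489/3 + 627 = 627 + √1754489/3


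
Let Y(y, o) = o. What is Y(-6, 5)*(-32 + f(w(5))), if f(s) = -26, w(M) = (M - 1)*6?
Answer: -290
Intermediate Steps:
w(M) = -6 + 6*M (w(M) = (-1 + M)*6 = -6 + 6*M)
Y(-6, 5)*(-32 + f(w(5))) = 5*(-32 - 26) = 5*(-58) = -290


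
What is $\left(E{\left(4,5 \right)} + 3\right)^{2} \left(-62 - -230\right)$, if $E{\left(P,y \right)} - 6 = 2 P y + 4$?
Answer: $471912$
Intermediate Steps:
$E{\left(P,y \right)} = 10 + 2 P y$ ($E{\left(P,y \right)} = 6 + \left(2 P y + 4\right) = 6 + \left(4 + 2 P y\right) = 10 + 2 P y$)
$\left(E{\left(4,5 \right)} + 3\right)^{2} \left(-62 - -230\right) = \left(\left(10 + 2 \cdot 4 \cdot 5\right) + 3\right)^{2} \left(-62 - -230\right) = \left(\left(10 + 40\right) + 3\right)^{2} \left(-62 + 230\right) = \left(50 + 3\right)^{2} \cdot 168 = 53^{2} \cdot 168 = 2809 \cdot 168 = 471912$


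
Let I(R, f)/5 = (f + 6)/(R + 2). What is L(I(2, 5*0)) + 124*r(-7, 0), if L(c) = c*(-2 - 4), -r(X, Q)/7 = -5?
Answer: 4295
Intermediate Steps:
r(X, Q) = 35 (r(X, Q) = -7*(-5) = 35)
I(R, f) = 5*(6 + f)/(2 + R) (I(R, f) = 5*((f + 6)/(R + 2)) = 5*((6 + f)/(2 + R)) = 5*(6 + f)/(2 + R))
L(c) = -6*c (L(c) = c*(-6) = -6*c)
L(I(2, 5*0)) + 124*r(-7, 0) = -30*(6 + 5*0)/(2 + 2) + 124*35 = -30*(6 + 0)/4 + 4340 = -30*6/4 + 4340 = -6*15/2 + 4340 = -45 + 4340 = 4295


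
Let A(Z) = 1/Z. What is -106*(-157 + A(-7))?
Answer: 116600/7 ≈ 16657.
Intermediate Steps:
-106*(-157 + A(-7)) = -106*(-157 + 1/(-7)) = -106*(-157 - ⅐) = -106*(-1100/7) = 116600/7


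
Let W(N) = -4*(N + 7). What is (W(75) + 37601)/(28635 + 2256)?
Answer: 37273/30891 ≈ 1.2066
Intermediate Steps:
W(N) = -28 - 4*N (W(N) = -4*(7 + N) = -28 - 4*N)
(W(75) + 37601)/(28635 + 2256) = ((-28 - 4*75) + 37601)/(28635 + 2256) = ((-28 - 300) + 37601)/30891 = (-328 + 37601)*(1/30891) = 37273*(1/30891) = 37273/30891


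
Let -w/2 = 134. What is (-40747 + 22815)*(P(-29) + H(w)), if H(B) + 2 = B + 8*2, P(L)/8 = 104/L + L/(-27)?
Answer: 3848529976/783 ≈ 4.9151e+6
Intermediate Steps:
w = -268 (w = -2*134 = -268)
P(L) = 832/L - 8*L/27 (P(L) = 8*(104/L + L/(-27)) = 8*(104/L + L*(-1/27)) = 8*(104/L - L/27) = 832/L - 8*L/27)
H(B) = 14 + B (H(B) = -2 + (B + 8*2) = -2 + (B + 16) = -2 + (16 + B) = 14 + B)
(-40747 + 22815)*(P(-29) + H(w)) = (-40747 + 22815)*((832/(-29) - 8/27*(-29)) + (14 - 268)) = -17932*((832*(-1/29) + 232/27) - 254) = -17932*((-832/29 + 232/27) - 254) = -17932*(-15736/783 - 254) = -17932*(-214618/783) = 3848529976/783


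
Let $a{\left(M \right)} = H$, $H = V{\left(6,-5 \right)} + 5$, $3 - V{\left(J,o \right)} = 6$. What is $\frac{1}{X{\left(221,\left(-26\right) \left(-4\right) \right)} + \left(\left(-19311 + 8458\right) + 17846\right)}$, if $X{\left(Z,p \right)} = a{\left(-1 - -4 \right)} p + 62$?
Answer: $\frac{1}{7263} \approx 0.00013768$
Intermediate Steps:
$V{\left(J,o \right)} = -3$ ($V{\left(J,o \right)} = 3 - 6 = -3$)
$H = 2$ ($H = -3 + 5 = 2$)
$a{\left(M \right)} = 2$
$X{\left(Z,p \right)} = 62 + 2 p$ ($X{\left(Z,p \right)} = 2 p + 62 = 62 + 2 p$)
$\frac{1}{X{\left(221,\left(-26\right) \left(-4\right) \right)} + \left(\left(-19311 + 8458\right) + 17846\right)} = \frac{1}{\left(62 + 2 \left(\left(-26\right) \left(-4\right)\right)\right) + \left(\left(-19311 + 8458\right) + 17846\right)} = \frac{1}{\left(62 + 2 \cdot 104\right) + \left(-10853 + 17846\right)} = \frac{1}{\left(62 + 208\right) + 6993} = \frac{1}{270 + 6993} = \frac{1}{7263}$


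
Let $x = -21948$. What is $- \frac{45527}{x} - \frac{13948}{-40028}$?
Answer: $\frac{532121365}{219633636} \approx 2.4228$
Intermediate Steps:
$- \frac{45527}{x} - \frac{13948}{-40028} = - \frac{45527}{-21948} - \frac{13948}{-40028} = \left(-45527\right) \left(- \frac{1}{21948}\right) - - \frac{3487}{10007} = \frac{45527}{21948} + \frac{3487}{10007} = \frac{532121365}{219633636}$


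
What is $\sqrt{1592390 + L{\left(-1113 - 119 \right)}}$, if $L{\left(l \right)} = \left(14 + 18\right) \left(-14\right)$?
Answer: $269 \sqrt{22} \approx 1261.7$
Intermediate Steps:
$L{\left(l \right)} = -448$ ($L{\left(l \right)} = 32 \left(-14\right) = -448$)
$\sqrt{1592390 + L{\left(-1113 - 119 \right)}} = \sqrt{1592390 - 448} = \sqrt{1591942} = 269 \sqrt{22}$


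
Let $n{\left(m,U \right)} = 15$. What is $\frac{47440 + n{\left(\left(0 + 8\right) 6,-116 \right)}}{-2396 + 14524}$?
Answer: $\frac{47455}{12128} \approx 3.9128$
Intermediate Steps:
$\frac{47440 + n{\left(\left(0 + 8\right) 6,-116 \right)}}{-2396 + 14524} = \frac{47440 + 15}{-2396 + 14524} = \frac{47455}{12128}$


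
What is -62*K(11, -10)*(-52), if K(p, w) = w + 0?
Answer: -32240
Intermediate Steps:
K(p, w) = w
-62*K(11, -10)*(-52) = -62*(-10)*(-52) = 620*(-52) = -32240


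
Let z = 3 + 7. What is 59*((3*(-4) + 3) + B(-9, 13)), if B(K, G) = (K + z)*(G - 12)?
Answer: -472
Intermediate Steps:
z = 10
B(K, G) = (-12 + G)*(10 + K) (B(K, G) = (K + 10)*(G - 12) = (10 + K)*(-12 + G) = (-12 + G)*(10 + K))
59*((3*(-4) + 3) + B(-9, 13)) = 59*((3*(-4) + 3) + (-120 - 12*(-9) + 10*13 + 13*(-9))) = 59*((-12 + 3) + (-120 + 108 + 130 - 117)) = 59*(-9 + 1) = 59*(-8) = -472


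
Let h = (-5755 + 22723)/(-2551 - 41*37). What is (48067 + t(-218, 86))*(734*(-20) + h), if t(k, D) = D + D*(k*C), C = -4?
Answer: -613007682430/339 ≈ -1.8083e+9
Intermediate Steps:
t(k, D) = D - 4*D*k (t(k, D) = D + D*(k*(-4)) = D + D*(-4*k) = D - 4*D*k)
h = -1414/339 (h = 16968/(-2551 - 1517) = 16968/(-4068) = 16968*(-1/4068) = -1414/339 ≈ -4.1711)
(48067 + t(-218, 86))*(734*(-20) + h) = (48067 + 86*(1 - 4*(-218)))*(734*(-20) - 1414/339) = (48067 + 86*(1 + 872))*(-14680 - 1414/339) = (48067 + 86*873)*(-4977934/339) = (48067 + 75078)*(-4977934/339) = 123145*(-4977934/339) = -613007682430/339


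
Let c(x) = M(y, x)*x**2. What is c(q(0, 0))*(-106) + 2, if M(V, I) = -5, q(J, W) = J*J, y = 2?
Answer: 2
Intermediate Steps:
q(J, W) = J**2
c(x) = -5*x**2
c(q(0, 0))*(-106) + 2 = -5*(0**2)**2*(-106) + 2 = -5*0**2*(-106) + 2 = -5*0*(-106) + 2 = 0*(-106) + 2 = 0 + 2 = 2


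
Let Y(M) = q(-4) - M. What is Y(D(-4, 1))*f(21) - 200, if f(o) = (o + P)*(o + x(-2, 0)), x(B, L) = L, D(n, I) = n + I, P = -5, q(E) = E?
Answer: -536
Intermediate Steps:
D(n, I) = I + n
f(o) = o*(-5 + o) (f(o) = (o - 5)*(o + 0) = (-5 + o)*o = o*(-5 + o))
Y(M) = -4 - M
Y(D(-4, 1))*f(21) - 200 = (-4 - (1 - 4))*(21*(-5 + 21)) - 200 = (-4 - 1*(-3))*(21*16) - 200 = (-4 + 3)*336 - 200 = -1*336 - 200 = -336 - 200 = -536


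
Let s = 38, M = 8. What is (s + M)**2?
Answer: 2116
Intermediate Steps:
(s + M)**2 = (38 + 8)**2 = 46**2 = 2116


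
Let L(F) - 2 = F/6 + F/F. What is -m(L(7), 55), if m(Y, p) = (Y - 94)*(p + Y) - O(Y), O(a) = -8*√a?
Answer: 191345/36 - 20*√6/3 ≈ 5298.8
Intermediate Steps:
L(F) = 3 + F/6 (L(F) = 2 + (F/6 + F/F) = 2 + (F*(⅙) + 1) = 2 + (F/6 + 1) = 2 + (1 + F/6) = 3 + F/6)
m(Y, p) = 8*√Y + (-94 + Y)*(Y + p) (m(Y, p) = (Y - 94)*(p + Y) - (-8)*√Y = (-94 + Y)*(Y + p) + 8*√Y = 8*√Y + (-94 + Y)*(Y + p))
-m(L(7), 55) = -((3 + (⅙)*7)² - 94*(3 + (⅙)*7) - 94*55 + 8*√(3 + (⅙)*7) + (3 + (⅙)*7)*55) = -((3 + 7/6)² - 94*(3 + 7/6) - 5170 + 8*√(3 + 7/6) + (3 + 7/6)*55) = -((25/6)² - 94*25/6 - 5170 + 8*√(25/6) + (25/6)*55) = -(625/36 - 1175/3 - 5170 + 8*(5*√6/6) + 1375/6) = -(625/36 - 1175/3 - 5170 + 20*√6/3 + 1375/6) = -(-191345/36 + 20*√6/3) = 191345/36 - 20*√6/3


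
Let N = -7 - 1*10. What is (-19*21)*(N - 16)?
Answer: 13167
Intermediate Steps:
N = -17 (N = -7 - 10 = -17)
(-19*21)*(N - 16) = (-19*21)*(-17 - 16) = -399*(-33) = 13167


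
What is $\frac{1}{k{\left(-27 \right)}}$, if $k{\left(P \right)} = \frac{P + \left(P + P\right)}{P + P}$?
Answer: $\frac{2}{3} \approx 0.66667$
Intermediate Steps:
$k{\left(P \right)} = \frac{3}{2}$ ($k{\left(P \right)} = \frac{P + 2 P}{2 P} = 3 P \frac{1}{2 P} = \frac{3}{2}$)
$\frac{1}{k{\left(-27 \right)}} = \frac{1}{\frac{3}{2}} = \frac{2}{3}$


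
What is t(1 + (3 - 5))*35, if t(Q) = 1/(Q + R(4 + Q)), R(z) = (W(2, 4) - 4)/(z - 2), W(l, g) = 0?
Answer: -7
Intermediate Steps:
R(z) = -4/(-2 + z) (R(z) = (0 - 4)/(z - 2) = -4/(-2 + z))
t(Q) = 1/(Q - 4/(2 + Q)) (t(Q) = 1/(Q - 4/(-2 + (4 + Q))) = 1/(Q - 4/(2 + Q)))
t(1 + (3 - 5))*35 = ((2 + (1 + (3 - 5)))/(-4 + (1 + (3 - 5))*(2 + (1 + (3 - 5)))))*35 = ((2 + (1 - 2))/(-4 + (1 - 2)*(2 + (1 - 2))))*35 = ((2 - 1)/(-4 - (2 - 1)))*35 = (1/(-4 - 1*1))*35 = (1/(-4 - 1))*35 = (1/(-5))*35 = -⅕*1*35 = -⅕*35 = -7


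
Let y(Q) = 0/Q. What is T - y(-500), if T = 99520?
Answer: 99520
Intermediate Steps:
y(Q) = 0
T - y(-500) = 99520 - 1*0 = 99520 + 0 = 99520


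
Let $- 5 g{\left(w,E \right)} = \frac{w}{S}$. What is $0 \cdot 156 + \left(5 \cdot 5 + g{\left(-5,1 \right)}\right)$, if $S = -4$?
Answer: $\frac{99}{4} \approx 24.75$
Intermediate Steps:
$g{\left(w,E \right)} = \frac{w}{20}$ ($g{\left(w,E \right)} = - \frac{w \frac{1}{-4}}{5} = - \frac{w \left(- \frac{1}{4}\right)}{5} = - \frac{\left(- \frac{1}{4}\right) w}{5} = \frac{w}{20}$)
$0 \cdot 156 + \left(5 \cdot 5 + g{\left(-5,1 \right)}\right) = 0 \cdot 156 + \left(5 \cdot 5 + \frac{1}{20} \left(-5\right)\right) = 0 + \left(25 - \frac{1}{4}\right) = 0 + \frac{99}{4} = \frac{99}{4}$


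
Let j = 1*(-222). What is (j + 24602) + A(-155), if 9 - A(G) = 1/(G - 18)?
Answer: 4219298/173 ≈ 24389.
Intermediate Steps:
j = -222
A(G) = 9 - 1/(-18 + G) (A(G) = 9 - 1/(G - 18) = 9 - 1/(-18 + G))
(j + 24602) + A(-155) = (-222 + 24602) + (-163 + 9*(-155))/(-18 - 155) = 24380 + (-163 - 1395)/(-173) = 24380 - 1/173*(-1558) = 24380 + 1558/173 = 4219298/173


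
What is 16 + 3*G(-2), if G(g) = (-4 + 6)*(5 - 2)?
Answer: 34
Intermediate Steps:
G(g) = 6 (G(g) = 2*3 = 6)
16 + 3*G(-2) = 16 + 3*6 = 16 + 18 = 34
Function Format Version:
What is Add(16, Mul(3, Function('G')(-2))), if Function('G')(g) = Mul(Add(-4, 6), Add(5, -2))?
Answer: 34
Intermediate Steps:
Function('G')(g) = 6 (Function('G')(g) = Mul(2, 3) = 6)
Add(16, Mul(3, Function('G')(-2))) = Add(16, Mul(3, 6)) = Add(16, 18) = 34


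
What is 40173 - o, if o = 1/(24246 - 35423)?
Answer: 449013622/11177 ≈ 40173.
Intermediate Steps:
o = -1/11177 (o = 1/(-11177) = -1/11177 ≈ -8.9469e-5)
40173 - o = 40173 - 1*(-1/11177) = 40173 + 1/11177 = 449013622/11177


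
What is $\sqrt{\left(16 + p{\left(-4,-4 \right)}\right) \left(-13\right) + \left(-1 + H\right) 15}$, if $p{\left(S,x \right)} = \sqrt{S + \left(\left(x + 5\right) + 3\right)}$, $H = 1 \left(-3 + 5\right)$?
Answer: $i \sqrt{193} \approx 13.892 i$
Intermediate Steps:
$H = 2$ ($H = 1 \cdot 2 = 2$)
$p{\left(S,x \right)} = \sqrt{8 + S + x}$ ($p{\left(S,x \right)} = \sqrt{S + \left(\left(5 + x\right) + 3\right)} = \sqrt{S + \left(8 + x\right)} = \sqrt{8 + S + x}$)
$\sqrt{\left(16 + p{\left(-4,-4 \right)}\right) \left(-13\right) + \left(-1 + H\right) 15} = \sqrt{\left(16 + \sqrt{8 - 4 - 4}\right) \left(-13\right) + \left(-1 + 2\right) 15} = \sqrt{\left(16 + \sqrt{0}\right) \left(-13\right) + 1 \cdot 15} = \sqrt{\left(16 + 0\right) \left(-13\right) + 15} = \sqrt{16 \left(-13\right) + 15} = \sqrt{-208 + 15} = \sqrt{-193} = i \sqrt{193}$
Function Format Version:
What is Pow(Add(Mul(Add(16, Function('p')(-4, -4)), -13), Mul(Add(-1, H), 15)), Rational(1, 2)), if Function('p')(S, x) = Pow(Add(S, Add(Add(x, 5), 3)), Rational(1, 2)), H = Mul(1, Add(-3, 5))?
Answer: Mul(I, Pow(193, Rational(1, 2))) ≈ Mul(13.892, I)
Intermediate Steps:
H = 2 (H = Mul(1, 2) = 2)
Function('p')(S, x) = Pow(Add(8, S, x), Rational(1, 2)) (Function('p')(S, x) = Pow(Add(S, Add(Add(5, x), 3)), Rational(1, 2)) = Pow(Add(S, Add(8, x)), Rational(1, 2)) = Pow(Add(8, S, x), Rational(1, 2)))
Pow(Add(Mul(Add(16, Function('p')(-4, -4)), -13), Mul(Add(-1, H), 15)), Rational(1, 2)) = Pow(Add(Mul(Add(16, Pow(Add(8, -4, -4), Rational(1, 2))), -13), Mul(Add(-1, 2), 15)), Rational(1, 2)) = Pow(Add(Mul(Add(16, Pow(0, Rational(1, 2))), -13), Mul(1, 15)), Rational(1, 2)) = Pow(Add(Mul(Add(16, 0), -13), 15), Rational(1, 2)) = Pow(Add(Mul(16, -13), 15), Rational(1, 2)) = Pow(Add(-208, 15), Rational(1, 2)) = Pow(-193, Rational(1, 2)) = Mul(I, Pow(193, Rational(1, 2)))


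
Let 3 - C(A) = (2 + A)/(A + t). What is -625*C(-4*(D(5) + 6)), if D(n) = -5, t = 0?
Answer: -3125/2 ≈ -1562.5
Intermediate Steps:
C(A) = 3 - (2 + A)/A (C(A) = 3 - (2 + A)/(A + 0) = 3 - (2 + A)/A)
-625*C(-4*(D(5) + 6)) = -625*(2 - 2*(-1/(4*(-5 + 6)))) = -625*(2 - 2/((-4*1))) = -625*(2 - 2/(-4)) = -625*(2 - 2*(-1/4)) = -625*(2 + 1/2) = -625*5/2 = -3125/2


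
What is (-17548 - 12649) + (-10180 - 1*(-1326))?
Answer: -39051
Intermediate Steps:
(-17548 - 12649) + (-10180 - 1*(-1326)) = -30197 + (-10180 + 1326) = -30197 - 8854 = -39051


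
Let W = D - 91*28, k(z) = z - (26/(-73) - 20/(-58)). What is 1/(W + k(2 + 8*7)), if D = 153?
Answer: -2117/4947405 ≈ -0.00042790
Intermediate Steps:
k(z) = 24/2117 + z (k(z) = z - (26*(-1/73) - 20*(-1/58)) = z - (-26/73 + 10/29) = z - 1*(-24/2117) = z + 24/2117 = 24/2117 + z)
W = -2395 (W = 153 - 91*28 = 153 - 2548 = -2395)
1/(W + k(2 + 8*7)) = 1/(-2395 + (24/2117 + (2 + 8*7))) = 1/(-2395 + (24/2117 + (2 + 56))) = 1/(-2395 + (24/2117 + 58)) = 1/(-2395 + 122810/2117) = 1/(-4947405/2117) = -2117/4947405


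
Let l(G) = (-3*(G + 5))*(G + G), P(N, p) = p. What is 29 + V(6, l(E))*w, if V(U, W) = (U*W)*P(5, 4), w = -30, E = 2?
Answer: 60509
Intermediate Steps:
l(G) = 2*G*(-15 - 3*G) (l(G) = (-3*(5 + G))*(2*G) = (-15 - 3*G)*(2*G) = 2*G*(-15 - 3*G))
V(U, W) = 4*U*W (V(U, W) = (U*W)*4 = 4*U*W)
29 + V(6, l(E))*w = 29 + (4*6*(-6*2*(5 + 2)))*(-30) = 29 + (4*6*(-6*2*7))*(-30) = 29 + (4*6*(-84))*(-30) = 29 - 2016*(-30) = 29 + 60480 = 60509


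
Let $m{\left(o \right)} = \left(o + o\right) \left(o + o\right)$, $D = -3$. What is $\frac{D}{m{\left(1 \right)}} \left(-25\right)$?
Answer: $\frac{75}{4} \approx 18.75$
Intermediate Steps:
$m{\left(o \right)} = 4 o^{2}$ ($m{\left(o \right)} = 2 o 2 o = 4 o^{2}$)
$\frac{D}{m{\left(1 \right)}} \left(-25\right) = \frac{1}{4 \cdot 1^{2}} \left(-3\right) \left(-25\right) = \frac{1}{4 \cdot 1} \left(-3\right) \left(-25\right) = \frac{1}{4} \left(-3\right) \left(-25\right) = \left(- \frac{3}{4}\right) \left(-25\right) = \frac{75}{4}$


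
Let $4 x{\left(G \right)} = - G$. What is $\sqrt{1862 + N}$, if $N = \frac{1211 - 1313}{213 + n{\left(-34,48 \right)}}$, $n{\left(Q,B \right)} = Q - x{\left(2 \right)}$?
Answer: $\frac{\sqrt{239903186}}{359} \approx 43.144$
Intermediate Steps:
$x{\left(G \right)} = - \frac{G}{4}$ ($x{\left(G \right)} = \frac{\left(-1\right) G}{4} = - \frac{G}{4}$)
$n{\left(Q,B \right)} = \frac{1}{2} + Q$ ($n{\left(Q,B \right)} = Q - \left(- \frac{1}{4}\right) 2 = Q - - \frac{1}{2} = Q + \frac{1}{2} = \frac{1}{2} + Q$)
$N = - \frac{204}{359}$ ($N = \frac{1211 - 1313}{213 + \left(\frac{1}{2} - 34\right)} = - \frac{102}{213 - \frac{67}{2}} = - \frac{102}{\frac{359}{2}} = \left(-102\right) \frac{2}{359} = - \frac{204}{359} \approx -0.56824$)
$\sqrt{1862 + N} = \sqrt{1862 - \frac{204}{359}} = \sqrt{\frac{668254}{359}} = \frac{\sqrt{239903186}}{359}$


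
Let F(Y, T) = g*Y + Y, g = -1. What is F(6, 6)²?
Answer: 0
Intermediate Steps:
F(Y, T) = 0 (F(Y, T) = -Y + Y = 0)
F(6, 6)² = 0² = 0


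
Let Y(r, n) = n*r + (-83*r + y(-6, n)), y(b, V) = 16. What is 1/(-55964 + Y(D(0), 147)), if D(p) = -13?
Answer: -1/56780 ≈ -1.7612e-5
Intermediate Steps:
Y(r, n) = 16 - 83*r + n*r (Y(r, n) = n*r + (-83*r + 16) = n*r + (16 - 83*r) = 16 - 83*r + n*r)
1/(-55964 + Y(D(0), 147)) = 1/(-55964 + (16 - 83*(-13) + 147*(-13))) = 1/(-55964 + (16 + 1079 - 1911)) = 1/(-55964 - 816) = 1/(-56780) = -1/56780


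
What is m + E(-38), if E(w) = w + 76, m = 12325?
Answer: 12363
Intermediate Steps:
E(w) = 76 + w
m + E(-38) = 12325 + (76 - 38) = 12325 + 38 = 12363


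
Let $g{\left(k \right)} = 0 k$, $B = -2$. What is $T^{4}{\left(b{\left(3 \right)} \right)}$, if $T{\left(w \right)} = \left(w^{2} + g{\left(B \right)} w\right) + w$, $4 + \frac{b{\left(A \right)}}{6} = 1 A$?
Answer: $810000$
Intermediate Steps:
$g{\left(k \right)} = 0$
$b{\left(A \right)} = -24 + 6 A$ ($b{\left(A \right)} = -24 + 6 \cdot 1 A = -24 + 6 A$)
$T{\left(w \right)} = w + w^{2}$ ($T{\left(w \right)} = \left(w^{2} + 0 w\right) + w = \left(w^{2} + 0\right) + w = w^{2} + w = w + w^{2}$)
$T^{4}{\left(b{\left(3 \right)} \right)} = \left(\left(-24 + 6 \cdot 3\right) \left(1 + \left(-24 + 6 \cdot 3\right)\right)\right)^{4} = \left(\left(-24 + 18\right) \left(1 + \left(-24 + 18\right)\right)\right)^{4} = \left(- 6 \left(1 - 6\right)\right)^{4} = \left(\left(-6\right) \left(-5\right)\right)^{4} = 30^{4} = 810000$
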